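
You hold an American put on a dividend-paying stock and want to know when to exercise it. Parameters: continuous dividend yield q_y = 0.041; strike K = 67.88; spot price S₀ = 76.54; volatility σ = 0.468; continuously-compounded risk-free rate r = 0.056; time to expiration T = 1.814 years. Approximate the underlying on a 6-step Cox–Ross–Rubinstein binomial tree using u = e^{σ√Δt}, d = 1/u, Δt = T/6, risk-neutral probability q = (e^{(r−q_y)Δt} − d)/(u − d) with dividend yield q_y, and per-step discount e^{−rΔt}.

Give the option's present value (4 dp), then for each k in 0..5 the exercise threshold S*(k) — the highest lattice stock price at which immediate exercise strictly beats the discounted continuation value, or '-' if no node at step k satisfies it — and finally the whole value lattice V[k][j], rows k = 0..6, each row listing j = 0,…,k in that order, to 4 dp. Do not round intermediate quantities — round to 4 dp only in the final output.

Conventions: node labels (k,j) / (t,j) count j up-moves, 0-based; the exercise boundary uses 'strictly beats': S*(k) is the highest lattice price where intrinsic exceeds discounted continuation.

Δt=0.30233, u=1.29347, d=0.77311, q=0.44476, disc=e^(-rΔt)=0.98321
k=6 terminal: V=max(K-S,0) → 51.5364 40.5360 22.1317 0.0000 0.0000 0.0000 0.0000
k=5: j=0 S=21.1400 intr=46.7400 cont=45.8608 V=46.7400[EX]; j=1 S=35.3687 intr=32.5113 cont=31.8075 V=32.5113[EX]; j=2 S=59.1741 intr=8.7059 cont=12.0822 V=12.0822[hold]; j=3 S=99.0022 intr=0.0000 cont=0.0000 V=0.0000[hold]; j=4 S=165.6373 intr=0.0000 cont=0.0000 V=0.0000[hold]; j=5 S=277.1223 intr=0.0000 cont=0.0000 V=0.0000[hold]  S*(5)=35.3687
k=4: j=0 S=27.3440 intr=40.5360 cont=39.7333 V=40.5360[EX]; j=1 S=45.7483 intr=22.1317 cont=23.0321 V=23.0321[hold]; j=2 S=76.5400 intr=0.0000 cont=6.5959 V=6.5959[hold]; j=3 S=128.0565 intr=0.0000 cont=0.0000 V=0.0000[hold]; j=4 S=214.2471 intr=0.0000 cont=0.0000 V=0.0000[hold]  S*(4)=27.3440
k=3: j=0 S=35.3687 intr=32.5113 cont=32.2012 V=32.5113[EX]; j=1 S=59.1741 intr=8.7059 cont=15.4581 V=15.4581[hold]; j=2 S=99.0022 intr=0.0000 cont=3.6009 V=3.6009[hold]; j=3 S=165.6373 intr=0.0000 cont=0.0000 V=0.0000[hold]  S*(3)=35.3687
k=2: j=0 S=45.7483 intr=22.1317 cont=24.5083 V=24.5083[hold]; j=1 S=76.5400 intr=0.0000 cont=10.0136 V=10.0136[hold]; j=2 S=128.0565 intr=0.0000 cont=1.9658 V=1.9658[hold]  S*(2)=-
k=1: j=0 S=59.1741 intr=8.7059 cont=17.7585 V=17.7585[hold]; j=1 S=99.0022 intr=0.0000 cont=6.3263 V=6.3263[hold]  S*(1)=-
k=0: j=0 S=76.5400 intr=0.0000 cont=12.4612 V=12.4612[hold]  S*(0)=-

price = 12.4612
boundary = - - - 35.3687 27.3440 35.3687
tree:
12.4612
17.7585 6.3263
24.5083 10.0136 1.9658
32.5113 15.4581 3.6009 0.0000
40.5360 23.0321 6.5959 0.0000 0.0000
46.7400 32.5113 12.0822 0.0000 0.0000 0.0000
51.5364 40.5360 22.1317 0.0000 0.0000 0.0000 0.0000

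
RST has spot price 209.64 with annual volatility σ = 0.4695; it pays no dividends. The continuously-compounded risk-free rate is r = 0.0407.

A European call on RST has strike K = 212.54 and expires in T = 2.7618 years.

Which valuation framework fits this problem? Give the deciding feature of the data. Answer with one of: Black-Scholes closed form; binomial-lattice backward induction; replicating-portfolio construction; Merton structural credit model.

Key observation: a European claim on RST (strike 212.54) — a lognormal (GBM) underlying with constant rate and volatility — has an exact closed-form value; no lattice or capital structure is involved.

framework: Black-Scholes closed form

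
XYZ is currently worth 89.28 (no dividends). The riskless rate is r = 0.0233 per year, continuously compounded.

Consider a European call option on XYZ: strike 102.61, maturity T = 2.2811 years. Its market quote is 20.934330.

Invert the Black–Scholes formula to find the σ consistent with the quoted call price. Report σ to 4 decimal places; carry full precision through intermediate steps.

sigma = 0.4488

At σ = 0.4488 the Black–Scholes value reproduces the quote:
σ√T = 0.4488·√2.2811 = 0.677837
d₁ = (ln(S/K) + (r+σ²/2)T) / (σ√T) = (ln(89.28/102.61) + (0.0233+0.4488²/2)·2.2811) / 0.677837 = (-0.139158 + 0.282881) / 0.677837 = 0.212032
d₂ = d₁ − σ√T = 0.212032 − 0.677837 = -0.465805
e^{−rT} = 0.948238
N(d₁) = 0.583959,  N(d₂) = 0.320678
V = S·N(d₁) − K·e^{−rT}·N(d₂) = 52.135852 − 31.201522 = 20.934330 (the observed quote) — the price is monotone increasing in volatility, hence this σ is the only solution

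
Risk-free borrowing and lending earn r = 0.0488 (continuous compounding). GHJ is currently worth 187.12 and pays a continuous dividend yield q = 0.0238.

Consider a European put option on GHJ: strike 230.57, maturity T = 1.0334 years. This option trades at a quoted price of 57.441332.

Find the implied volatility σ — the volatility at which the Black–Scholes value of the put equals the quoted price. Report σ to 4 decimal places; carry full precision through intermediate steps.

sigma = 0.4494

At σ = 0.4494 the Black–Scholes value reproduces the quote:
σ√T = 0.4494·√1.0334 = 0.456843
d₁ = (ln(S/K) + (r−q+σ²/2)T) / (σ√T) = (ln(187.12/230.57) + (0.0488−0.0238+0.4494²/2)·1.0334) / 0.456843 = (-0.208804 + 0.130188) / 0.456843 = -0.172086
d₂ = d₁ − σ√T = -0.172086 − 0.456843 = -0.628930
e^{−rT} = 0.950821
e^{−qT} = 0.975705
N(−d₁) = 0.568315,  N(−d₂) = 0.735302
V = K·e^{−rT}·N(−d₂) − S·e^{−qT}·N(−d₁) = 161.200863 − 103.759531 = 57.441332 (equal to the quote); since ∂V/∂σ > 0 for all σ, the implied volatility is unique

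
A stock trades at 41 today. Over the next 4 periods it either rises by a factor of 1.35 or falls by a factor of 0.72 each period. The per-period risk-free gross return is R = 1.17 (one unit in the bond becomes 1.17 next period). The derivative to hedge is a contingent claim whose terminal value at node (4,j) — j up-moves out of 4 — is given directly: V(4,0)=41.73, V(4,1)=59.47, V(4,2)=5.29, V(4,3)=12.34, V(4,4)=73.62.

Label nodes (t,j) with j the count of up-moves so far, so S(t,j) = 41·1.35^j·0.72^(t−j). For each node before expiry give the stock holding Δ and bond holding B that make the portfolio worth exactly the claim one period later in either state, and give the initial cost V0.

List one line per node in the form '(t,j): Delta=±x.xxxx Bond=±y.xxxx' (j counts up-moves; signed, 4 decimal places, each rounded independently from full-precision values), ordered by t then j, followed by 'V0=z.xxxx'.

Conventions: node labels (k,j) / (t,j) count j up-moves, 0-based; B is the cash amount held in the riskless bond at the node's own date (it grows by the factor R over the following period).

Arbitrage-free pricing uses the up-move probability p* = (R−d)/(u−d) = 0.7143, discounting each step at R = 1.17.
Payoffs at expiry: V(4,0)=41.7300, V(4,1)=59.4700, V(4,2)=5.2900, V(4,3)=12.3400, V(4,4)=73.6200
Node (3,0) S=15.3032: V=(p*·59.4700+(1−p*)·41.7300)/1.17=46.4969; Δ=(59.4700−41.7300)/(20.6593−11.0183)=1.8401; B=V−Δ·S=18.3382
Node (3,1) S=28.6934: V=(p*·5.2900+(1−p*)·59.4700)/1.17=17.7521; Δ=(5.2900−59.4700)/(38.7361−20.6593)=-2.9972; B=V−Δ·S=103.7521
Node (3,2) S=53.8002: V=(p*·12.3400+(1−p*)·5.2900)/1.17=8.8254; Δ=(12.3400−5.2900)/(72.6303−38.7361)=0.2080; B=V−Δ·S=-2.3651
Node (3,3) S=100.8754: V=(p*·73.6200+(1−p*)·12.3400)/1.17=47.9585; Δ=(73.6200−12.3400)/(136.1818−72.6303)=0.9643; B=V−Δ·S=-49.3114
Node (2,0) S=21.2544: V=(p*·17.7521+(1−p*)·46.4969)/1.17=22.1923; Δ=(17.7521−46.4969)/(28.6934−15.3032)=-2.1467; B=V−Δ·S=67.8189
Node (2,1) S=39.8520: V=(p*·8.8254+(1−p*)·17.7521)/1.17=9.7230; Δ=(8.8254−17.7521)/(53.8002−28.6934)=-0.3556; B=V−Δ·S=23.8924
Node (2,2) S=74.7225: V=(p*·47.9585+(1−p*)·8.8254)/1.17=31.4338; Δ=(47.9585−8.8254)/(100.8754−53.8002)=0.8313; B=V−Δ·S=-30.6822
Node (1,0) S=29.5200: V=(p*·9.7230+(1−p*)·22.1923)/1.17=11.3552; Δ=(9.7230−22.1923)/(39.8520−21.2544)=-0.6705; B=V−Δ·S=31.1477
Node (1,1) S=55.3500: V=(p*·31.4338+(1−p*)·9.7230)/1.17=21.5647; Δ=(31.4338−9.7230)/(74.7225−39.8520)=0.6226; B=V−Δ·S=-12.8969
Node (0,0) S=41.0000: V=(p*·21.5647+(1−p*)·11.3552)/1.17=15.9382; Δ=(21.5647−11.3552)/(55.3500−29.5200)=0.3953; B=V−Δ·S=-0.2673
Verification: the root portfolio costs Δ(0,0)·S0 + B(0,0) = 15.9382, matching V0.

(0,0): Delta=0.3953 Bond=-0.2673
(1,0): Delta=-0.6705 Bond=31.1477
(1,1): Delta=0.6226 Bond=-12.8969
(2,0): Delta=-2.1467 Bond=67.8189
(2,1): Delta=-0.3556 Bond=23.8924
(2,2): Delta=0.8313 Bond=-30.6822
(3,0): Delta=1.8401 Bond=18.3382
(3,1): Delta=-2.9972 Bond=103.7521
(3,2): Delta=0.2080 Bond=-2.3651
(3,3): Delta=0.9643 Bond=-49.3114
V0=15.9382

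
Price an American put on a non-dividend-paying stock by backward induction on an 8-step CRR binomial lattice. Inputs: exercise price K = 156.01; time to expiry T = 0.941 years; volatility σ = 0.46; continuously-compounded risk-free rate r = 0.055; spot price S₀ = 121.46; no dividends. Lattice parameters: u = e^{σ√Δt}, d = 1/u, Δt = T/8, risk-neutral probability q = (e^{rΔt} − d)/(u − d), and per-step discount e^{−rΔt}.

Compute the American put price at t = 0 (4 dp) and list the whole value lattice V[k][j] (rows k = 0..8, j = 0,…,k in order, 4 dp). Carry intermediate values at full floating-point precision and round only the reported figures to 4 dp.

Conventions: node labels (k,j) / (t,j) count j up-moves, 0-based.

Δt=0.11762  u=1.17089  d=0.85405  q=0.48113  discount=0.99355
step 8 (expiry): payoffs max(K−S,0) = 121.6300 108.8757 91.3897 67.4166 34.5500 0.0000 0.0000 0.0000 0.0000
k=7: (k=7,j=0): S=40.2551, K−S=115.7549, hold=114.7488 ⇒ V=115.7549 exercise | (k=7,j=1): S=55.1891, K−S=100.8209, hold=99.8149 ⇒ V=100.8209 exercise | (k=7,j=2): S=75.6633, K−S=80.3467, hold=79.3407 ⇒ V=80.3467 exercise | (k=7,j=3): S=103.7331, K−S=52.2769, hold=51.2709 ⇒ V=52.2769 exercise | (k=7,j=4): S=142.2163, K−S=13.7937, hold=17.8115 ⇒ V=17.8115 continue | (k=7,j=5): S=194.9760, K−S=0.0000, hold=0.0000 ⇒ V=0.0000 continue | (k=7,j=6): S=267.3088, K−S=0.0000, hold=0.0000 ⇒ V=0.0000 continue | (k=7,j=7): S=366.4757, K−S=0.0000, hold=0.0000 ⇒ V=0.0000 continue
k=6: (k=6,j=0): S=47.1343, K−S=108.8757, hold=107.8696 ⇒ V=108.8757 exercise | (k=6,j=1): S=64.6203, K−S=91.3897, hold=90.3836 ⇒ V=91.3897 exercise | (k=6,j=2): S=88.5934, K−S=67.4166, hold=66.4106 ⇒ V=67.4166 exercise | (k=6,j=3): S=121.4600, K−S=34.5500, hold=35.4646 ⇒ V=35.4646 continue | (k=6,j=4): S=166.5196, K−S=0.0000, hold=9.1823 ⇒ V=9.1823 continue | (k=6,j=5): S=228.2954, K−S=0.0000, hold=0.0000 ⇒ V=0.0000 continue | (k=6,j=6): S=312.9891, K−S=0.0000, hold=0.0000 ⇒ V=0.0000 continue
k=5: (k=5,j=0): S=55.1891, K−S=100.8209, hold=99.8149 ⇒ V=100.8209 exercise | (k=5,j=1): S=75.6633, K−S=80.3467, hold=79.3407 ⇒ V=80.3467 exercise | (k=5,j=2): S=103.7331, K−S=52.2769, hold=51.7081 ⇒ V=52.2769 exercise | (k=5,j=3): S=142.2163, K−S=13.7937, hold=22.6724 ⇒ V=22.6724 continue | (k=5,j=4): S=194.9760, K−S=0.0000, hold=4.7338 ⇒ V=4.7338 continue | (k=5,j=5): S=267.3088, K−S=0.0000, hold=0.0000 ⇒ V=0.0000 continue
k=4: (k=4,j=0): S=64.6203, K−S=91.3897, hold=90.3836 ⇒ V=91.3897 exercise | (k=4,j=1): S=88.5934, K−S=67.4166, hold=66.4106 ⇒ V=67.4166 exercise | (k=4,j=2): S=121.4600, K−S=34.5500, hold=37.7882 ⇒ V=37.7882 continue | (k=4,j=3): S=166.5196, K−S=0.0000, hold=13.9511 ⇒ V=13.9511 continue | (k=4,j=4): S=228.2954, K−S=0.0000, hold=2.4404 ⇒ V=2.4404 continue
k=3: (k=3,j=0): S=75.6633, K−S=80.3467, hold=79.3407 ⇒ V=80.3467 exercise | (k=3,j=1): S=103.7331, K−S=52.2769, hold=52.8188 ⇒ V=52.8188 continue | (k=3,j=2): S=142.2163, K−S=13.7937, hold=26.1498 ⇒ V=26.1498 continue | (k=3,j=3): S=194.9760, K−S=0.0000, hold=8.3588 ⇒ V=8.3588 continue
k=2: (k=2,j=0): S=88.5934, K−S=67.4166, hold=66.6696 ⇒ V=67.4166 exercise | (k=2,j=1): S=121.4600, K−S=34.5500, hold=39.7298 ⇒ V=39.7298 continue | (k=2,j=2): S=166.5196, K−S=0.0000, hold=17.4767 ⇒ V=17.4767 continue
k=1: (k=1,j=0): S=103.7331, K−S=52.2769, hold=53.7470 ⇒ V=53.7470 continue | (k=1,j=1): S=142.2163, K−S=13.7937, hold=28.8361 ⇒ V=28.8361 continue
k=0: (k=0,j=0): S=121.4600, K−S=34.5500, hold=41.4924 ⇒ V=41.4924 continue

price = 41.4924
tree:
41.4924
53.7470 28.8361
67.4166 39.7298 17.4767
80.3467 52.8188 26.1498 8.3588
91.3897 67.4166 37.7882 13.9511 2.4404
100.8209 80.3467 52.2769 22.6724 4.7338 0.0000
108.8757 91.3897 67.4166 35.4646 9.1823 0.0000 0.0000
115.7549 100.8209 80.3467 52.2769 17.8115 0.0000 0.0000 0.0000
121.6300 108.8757 91.3897 67.4166 34.5500 0.0000 0.0000 0.0000 0.0000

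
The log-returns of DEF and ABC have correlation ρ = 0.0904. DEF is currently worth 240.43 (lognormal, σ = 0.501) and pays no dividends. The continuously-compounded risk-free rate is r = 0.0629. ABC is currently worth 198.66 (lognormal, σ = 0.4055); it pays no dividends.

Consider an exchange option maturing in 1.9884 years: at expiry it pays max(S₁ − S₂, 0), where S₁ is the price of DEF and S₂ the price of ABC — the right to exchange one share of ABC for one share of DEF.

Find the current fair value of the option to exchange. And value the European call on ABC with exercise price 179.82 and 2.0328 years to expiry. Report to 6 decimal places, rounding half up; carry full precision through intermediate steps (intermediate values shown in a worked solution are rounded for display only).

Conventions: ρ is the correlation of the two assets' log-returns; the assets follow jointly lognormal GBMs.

exchange price = 96.229486
price(ABC call K=179.82) = 63.805264

σ_eff = √(σ₁² + σ₂² − 2ρσ₁σ₂) = √(0.501² + 0.4055² − 2·0.0904·0.501·0.4055) = 0.615387
d₁ = (ln(S₁/S₂) + (q₂ − q₁ + σ_eff²/2)T) / (σ_eff√T) = (ln(240.43/198.66) + (0.0 − 0.0 + 0.189350)·1.9884) / 0.867761 = 0.653796
d₂ = d₁ − σ_eff√T = 0.653796 − 0.867761 = -0.213965
N(d₁) = 0.743378,  N(d₂) = 0.415287
V = S₁·e^{−q₁T}·N(d₁) − S₂·e^{−q₂T}·N(d₂) = 178.730463 − 82.500977 = 96.229486
[vanilla: ABC call K=179.82]
σ√T = 0.4055·√2.0328 = 0.578147
d₁ = (ln(S/K) + (r+σ²/2)T) / (σ√T) = (ln(198.66/179.82) + (0.0629+0.4055²/2)·2.0328) / 0.578147 = (0.099638 + 0.294990) / 0.578147 = 0.682575
d₂ = d₁ − σ√T = 0.682575 − 0.578147 = 0.104428
e^{−rT} = 0.879974
N(d₁) = 0.752562,  N(d₂) = 0.541585
price = S·N(d₁) − K·e^{−rT}·N(d₂) = 149.504011 − 85.698747 = 63.805264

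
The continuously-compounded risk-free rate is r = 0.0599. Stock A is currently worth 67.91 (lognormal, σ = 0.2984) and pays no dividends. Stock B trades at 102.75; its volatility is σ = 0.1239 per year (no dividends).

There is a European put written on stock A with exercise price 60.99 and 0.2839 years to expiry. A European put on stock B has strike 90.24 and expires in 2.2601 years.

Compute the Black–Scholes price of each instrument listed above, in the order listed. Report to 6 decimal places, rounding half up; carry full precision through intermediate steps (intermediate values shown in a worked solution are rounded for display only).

price(stock A put K=60.99) = 1.254425
price(stock B put K=90.24) = 0.581327

[stock A put K=60.99]
σ√T = 0.2984·√0.2839 = 0.158994
d₁ = (ln(S/K) + (r+σ²/2)T) / (σ√T) = (ln(67.91/60.99) + (0.0599+0.2984²/2)·0.2839) / 0.158994 = (0.107473 + 0.029645) / 0.158994 = 0.862412
d₂ = d₁ − σ√T = 0.862412 − 0.158994 = 0.703418
e^{−rT} = 0.983138
N(−d₁) = 0.194230,  N(−d₂) = 0.240898
price = K·e^{−rT}·N(−d₂) − S·N(−d₁) = 14.444612 − 13.190187 = 1.254425
[stock B put K=90.24]
σ√T = 0.1239·√2.2601 = 0.186267
d₁ = (ln(S/K) + (r+σ²/2)T) / (σ√T) = (ln(102.75/90.24) + (0.0599+0.1239²/2)·2.2601) / 0.186267 = (0.129826 + 0.152728) / 0.186267 = 1.516931
d₂ = d₁ − σ√T = 1.516931 − 0.186267 = 1.330664
e^{−rT} = 0.873384
N(−d₁) = 0.064642,  N(−d₂) = 0.091650
price = K·e^{−rT}·N(−d₂) − S·N(−d₁) = 7.223297 − 6.641970 = 0.581327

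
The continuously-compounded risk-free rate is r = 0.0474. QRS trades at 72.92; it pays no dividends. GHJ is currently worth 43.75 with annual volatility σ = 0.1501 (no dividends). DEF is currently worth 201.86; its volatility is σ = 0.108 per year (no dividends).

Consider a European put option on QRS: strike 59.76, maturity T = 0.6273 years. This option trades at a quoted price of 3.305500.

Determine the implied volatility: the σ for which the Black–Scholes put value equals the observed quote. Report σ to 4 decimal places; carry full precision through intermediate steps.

At σ = 0.4308 the Black–Scholes value reproduces the quote:
σ√T = 0.4308·√0.6273 = 0.341203
d₁ = (ln(S/K) + (r+σ²/2)T) / (σ√T) = (ln(72.92/59.76) + (0.0474+0.4308²/2)·0.6273) / 0.341203 = (0.199026 + 0.087944) / 0.341203 = 0.841053
d₂ = d₁ − σ√T = 0.841053 − 0.341203 = 0.499850
e^{−rT} = 0.970704
N(−d₁) = 0.200159,  N(−d₂) = 0.308590
V = K·e^{−rT}·N(−d₂) − S·N(−d₁) = 17.901093 − 14.595593 = 3.305500 (the quoted price), and the Black–Scholes price is strictly increasing in σ, so σ is unique

sigma = 0.4308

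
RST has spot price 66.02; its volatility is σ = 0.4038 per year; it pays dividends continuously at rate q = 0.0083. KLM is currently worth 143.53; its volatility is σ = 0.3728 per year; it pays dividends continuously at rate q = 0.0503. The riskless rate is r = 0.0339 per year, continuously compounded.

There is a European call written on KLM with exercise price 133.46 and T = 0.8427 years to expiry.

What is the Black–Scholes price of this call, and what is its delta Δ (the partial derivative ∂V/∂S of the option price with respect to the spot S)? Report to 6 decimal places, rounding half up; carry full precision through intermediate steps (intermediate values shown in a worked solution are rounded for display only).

σ√T = 0.3728·√0.8427 = 0.342226
d₁ = (ln(S/K) + (r−q+σ²/2)T) / (σ√T) = (ln(143.53/133.46) + (0.0339−0.0503+0.3728²/2)·0.8427) / 0.342226 = (0.072742 + 0.044739) / 0.342226 = 0.343286
d₂ = d₁ − σ√T = 0.343286 − 0.342226 = 0.001060
e^{−rT} = 0.971837
e^{−qT} = 0.958498
N(d₁) = 0.634308,  N(d₂) = 0.500423
Call price V = S·e^{−qT}·N(d₁) − K·e^{−rT}·N(d₂) = 87.263826 − 64.905519 = 22.358306
Δ = e^{−qT}·N(d₁) = 0.607983

price = 22.358306
Δ = 0.607983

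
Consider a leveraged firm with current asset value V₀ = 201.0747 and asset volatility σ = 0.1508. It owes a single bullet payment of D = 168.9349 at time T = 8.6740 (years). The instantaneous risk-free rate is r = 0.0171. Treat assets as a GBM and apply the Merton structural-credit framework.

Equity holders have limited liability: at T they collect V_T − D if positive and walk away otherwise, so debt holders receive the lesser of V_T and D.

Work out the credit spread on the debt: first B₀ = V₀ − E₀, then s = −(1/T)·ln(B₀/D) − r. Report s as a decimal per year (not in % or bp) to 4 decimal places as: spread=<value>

spread=0.0084

Equity is a call on the firm's assets struck at D = 168.9349:
d₁ = [ln(V₀/D) + (r + σ²/2)T] / (σ√T)
   = [ln(201.0747/168.9349) + (0.0171 + 0.5·0.1508²)·8.6740] / (0.1508·√8.6740)
   = [0.174163 + 0.246952] / 0.444131 = 0.948177
d₂ = d₁ − σ√T = 0.948177 − 0.444131 = 0.504046
N(d₁) = 0.828480,  N(d₂) = 0.692885,  e^(−rT) = 0.862151
E₀ = V₀·N(d₁) − D·e^(−rT)·N(d₂)
   = 201.0747·0.828480 − 168.9349·0.862151·0.692885 = 65.669523
B₀ = V₀ − E₀ = 201.0747 − 65.669523 = 135.405177
spread = −(1/T)·ln(B₀/D) − r = −(1/8.6740)·ln(135.405177/168.9349) − 0.0171 = 0.00840632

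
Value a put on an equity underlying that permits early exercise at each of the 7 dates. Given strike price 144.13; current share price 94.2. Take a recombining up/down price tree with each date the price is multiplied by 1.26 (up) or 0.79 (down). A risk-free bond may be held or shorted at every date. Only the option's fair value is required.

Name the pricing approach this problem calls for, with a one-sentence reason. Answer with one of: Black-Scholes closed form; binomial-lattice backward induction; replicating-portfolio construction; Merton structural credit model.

framework: binomial-lattice backward induction

Key observation: with exercise allowed before expiry on a discrete up/down model (7 steps from spot 94.2), the strike-144.13 put's value must be rolled back through the tree testing early exercise at each node.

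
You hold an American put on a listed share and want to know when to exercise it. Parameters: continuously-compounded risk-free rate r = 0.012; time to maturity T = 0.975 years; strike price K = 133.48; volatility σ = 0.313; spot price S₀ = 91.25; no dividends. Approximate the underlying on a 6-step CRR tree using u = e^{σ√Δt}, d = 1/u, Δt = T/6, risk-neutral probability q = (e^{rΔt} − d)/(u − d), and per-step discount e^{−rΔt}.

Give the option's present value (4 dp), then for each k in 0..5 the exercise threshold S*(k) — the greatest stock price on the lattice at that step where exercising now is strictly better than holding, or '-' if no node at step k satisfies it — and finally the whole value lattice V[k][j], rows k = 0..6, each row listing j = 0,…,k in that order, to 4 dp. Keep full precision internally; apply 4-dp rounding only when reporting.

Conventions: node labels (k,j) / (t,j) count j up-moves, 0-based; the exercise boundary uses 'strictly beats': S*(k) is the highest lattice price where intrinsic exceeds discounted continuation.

Δt=0.16250  u=1.13448  d=0.88146  q=0.47621  discount=0.99805
step 6 (expiry): payoffs max(K−S,0) = 90.6792 78.3934 62.5811 42.2300 16.0372 0.0000 0.0000
step 5: (k=5,j=0): S=48.5567, K−S=84.9233, hold=84.6633 ⇒ V=84.9233 exercise | (k=5,j=1): S=62.4946, K−S=70.9854, hold=70.7254 ⇒ V=70.9854 exercise | (k=5,j=2): S=80.4333, K−S=53.0467, hold=52.7866 ⇒ V=53.0467 exercise | (k=5,j=3): S=103.5213, K−S=29.9587, hold=29.6987 ⇒ V=29.9587 exercise | (k=5,j=4): S=133.2365, K−S=0.2435, hold=8.3837 ⇒ V=8.3837 continue | (k=5,j=5): S=171.4814, K−S=0.0000, hold=0.0000 ⇒ V=0.0000 continue  boundary S*=103.5213
step 4: (k=4,j=0): S=55.0866, K−S=78.3934, hold=78.1334 ⇒ V=78.3934 exercise | (k=4,j=1): S=70.8989, K−S=62.5811, hold=62.3211 ⇒ V=62.5811 exercise | (k=4,j=2): S=91.2500, K−S=42.2300, hold=41.9700 ⇒ V=42.2300 exercise | (k=4,j=3): S=117.4428, K−S=16.0372, hold=19.6461 ⇒ V=19.6461 continue | (k=4,j=4): S=151.1542, K−S=0.0000, hold=4.3827 ⇒ V=4.3827 continue  boundary S*=91.2500
step 3: (k=3,j=0): S=62.4946, K−S=70.9854, hold=70.7254 ⇒ V=70.9854 exercise | (k=3,j=1): S=80.4333, K−S=53.0467, hold=52.7866 ⇒ V=53.0467 exercise | (k=3,j=2): S=103.5213, K−S=29.9587, hold=31.4139 ⇒ V=31.4139 continue | (k=3,j=3): S=133.2365, K−S=0.2435, hold=12.3534 ⇒ V=12.3534 continue  boundary S*=80.4333
step 2: (k=2,j=0): S=70.8989, K−S=62.5811, hold=62.3211 ⇒ V=62.5811 exercise | (k=2,j=1): S=91.2500, K−S=42.2300, hold=42.6616 ⇒ V=42.6616 continue | (k=2,j=2): S=117.4428, K−S=16.0372, hold=22.2935 ⇒ V=22.2935 continue  boundary S*=70.8989
step 1: (k=1,j=0): S=80.4333, K−S=53.0467, hold=52.9918 ⇒ V=53.0467 exercise | (k=1,j=1): S=103.5213, K−S=29.9587, hold=32.8979 ⇒ V=32.8979 continue  boundary S*=80.4333
step 0: (k=0,j=0): S=91.2500, K−S=42.2300, hold=43.3669 ⇒ V=43.3669 continue  boundary S*=-

price = 43.3669
boundary = - 80.4333 70.8989 80.4333 91.2500 103.5213
tree:
43.3669
53.0467 32.8979
62.5811 42.6616 22.2935
70.9854 53.0467 31.4139 12.3534
78.3934 62.5811 42.2300 19.6461 4.3827
84.9233 70.9854 53.0467 29.9587 8.3837 0.0000
90.6792 78.3934 62.5811 42.2300 16.0372 0.0000 0.0000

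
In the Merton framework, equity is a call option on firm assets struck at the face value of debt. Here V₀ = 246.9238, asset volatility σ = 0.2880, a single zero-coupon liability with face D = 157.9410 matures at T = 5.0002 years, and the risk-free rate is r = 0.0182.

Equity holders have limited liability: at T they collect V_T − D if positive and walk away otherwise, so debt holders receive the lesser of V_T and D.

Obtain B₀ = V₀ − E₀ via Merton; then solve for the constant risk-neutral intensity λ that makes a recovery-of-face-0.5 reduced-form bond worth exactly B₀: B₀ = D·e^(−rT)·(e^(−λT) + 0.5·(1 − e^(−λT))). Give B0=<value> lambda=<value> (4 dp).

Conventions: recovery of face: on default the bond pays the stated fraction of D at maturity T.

B0=130.8971 lambda=0.0408

Equity is a call on the firm's assets struck at D = 157.9410:
d₁ = [ln(V₀/D) + (r + σ²/2)T] / (σ√T)
   = [ln(246.9238/157.9410) + (0.0182 + 0.5·0.2880²)·5.0002] / (0.2880·√5.0002)
   = [0.446858 + 0.298372] / 0.644000 = 1.157189
d₂ = d₁ − σ√T = 1.157189 − 0.644000 = 0.513188
N(d₁) = 0.876402,  N(d₂) = 0.696090,  e^(−rT) = 0.913014
E₀ = V₀·N(d₁) − D·e^(−rT)·N(d₂)
   = 246.9238·0.876402 − 157.9410·0.913014·0.696090 = 116.026724
B₀ = V₀ − E₀ = 246.9238 − 116.026724 = 130.897076
e^(−λT) = (B₀·e^(rT)/D − 0.5)/(1 − 0.5) = (130.8971·1.095273/157.9410 − 0.5)/0.5 = 0.81546348
λ = −ln(0.81546348)/5.0002 = 0.040798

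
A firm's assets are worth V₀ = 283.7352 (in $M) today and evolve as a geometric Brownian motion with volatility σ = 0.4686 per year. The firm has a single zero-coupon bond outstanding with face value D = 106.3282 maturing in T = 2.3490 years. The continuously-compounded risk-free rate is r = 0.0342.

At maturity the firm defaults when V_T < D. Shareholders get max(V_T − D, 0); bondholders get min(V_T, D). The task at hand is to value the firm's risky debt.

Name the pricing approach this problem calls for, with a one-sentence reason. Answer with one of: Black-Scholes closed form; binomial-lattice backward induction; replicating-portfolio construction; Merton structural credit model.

Key observation: the question is about default risk generated by asset-value dynamics against a debt face of 106.3282 — the structural framework prices exactly that.

framework: Merton structural credit model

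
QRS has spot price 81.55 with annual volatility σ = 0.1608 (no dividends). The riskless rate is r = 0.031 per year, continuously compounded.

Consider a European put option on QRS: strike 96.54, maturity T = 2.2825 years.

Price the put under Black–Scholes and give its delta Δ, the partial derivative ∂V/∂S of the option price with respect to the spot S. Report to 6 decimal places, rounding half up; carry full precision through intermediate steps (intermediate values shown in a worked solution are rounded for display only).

σ√T = 0.1608·√2.2825 = 0.242936
d₁ = (ln(S/K) + (r+σ²/2)T) / (σ√T) = (ln(81.55/96.54) + (0.031+0.1608²/2)·2.2825) / 0.242936 = (-0.168741 + 0.100266) / 0.242936 = -0.281863
d₂ = d₁ − σ√T = -0.281863 − 0.242936 = -0.524799
e^{−rT} = 0.931688
N(−d₁) = 0.610976,  N(−d₂) = 0.700139
Put price V = K·e^{−rT}·N(−d₂) − S·N(−d₁) = 62.974065 − 49.825084 = 13.148981
Δ = −N(−d₁) = -0.610976

price = 13.148981
Δ = -0.610976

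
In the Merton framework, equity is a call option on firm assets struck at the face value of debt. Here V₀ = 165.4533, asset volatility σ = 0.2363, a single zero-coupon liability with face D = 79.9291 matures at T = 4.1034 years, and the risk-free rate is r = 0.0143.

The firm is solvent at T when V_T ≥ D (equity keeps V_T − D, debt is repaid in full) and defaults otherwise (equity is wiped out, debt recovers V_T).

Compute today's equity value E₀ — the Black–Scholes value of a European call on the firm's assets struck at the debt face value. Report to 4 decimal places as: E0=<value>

Work the structural quantities from V₀ = 165.4533 against face 79.9291:
d₁ = [ln(V₀/D) + (r + σ²/2)T] / (σ√T)
   = [ln(165.4533/79.9291) + (0.0143 + 0.5·0.2363²)·4.1034] / (0.2363·√4.1034)
   = [0.727549 + 0.173241] / 0.478669 = 1.881862
d₂ = d₁ − σ√T = 1.881862 − 0.478669 = 1.403193
N(d₁) = 0.970073,  N(d₂) = 0.919720,  e^(−rT) = 0.943010
E₀ = V₀·N(d₁) − D·e^(−rT)·N(d₂)
   = 165.4533·0.970073 − 79.9291·0.943010·0.919720 = 91.178789

E0=91.1788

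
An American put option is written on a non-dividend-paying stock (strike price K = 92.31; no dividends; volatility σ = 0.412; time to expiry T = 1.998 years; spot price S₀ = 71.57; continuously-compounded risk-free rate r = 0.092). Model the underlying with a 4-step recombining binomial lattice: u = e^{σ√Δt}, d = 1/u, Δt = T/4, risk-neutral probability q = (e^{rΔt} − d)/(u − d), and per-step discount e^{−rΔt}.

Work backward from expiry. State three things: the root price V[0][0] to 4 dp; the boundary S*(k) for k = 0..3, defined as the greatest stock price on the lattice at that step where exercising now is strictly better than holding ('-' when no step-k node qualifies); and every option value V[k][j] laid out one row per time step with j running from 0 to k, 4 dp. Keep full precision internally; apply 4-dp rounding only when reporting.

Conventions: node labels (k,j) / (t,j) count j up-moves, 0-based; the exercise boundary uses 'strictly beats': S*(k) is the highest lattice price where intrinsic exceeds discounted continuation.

Δt=0.49950, u=1.33801, d=0.74738, q=0.50734, disc=e^(-rΔt)=0.95509
k=4 terminal: V=max(K-S,0) → 69.9796 52.3327 20.7400 0.0000 0.0000
k=3: j=0 S=29.8782 intr=62.4318 cont=58.2858 V=62.4318[EX]; j=1 S=53.4899 intr=38.8201 cont=34.6740 V=38.8201[EX]; j=2 S=95.7613 intr=0.0000 cont=9.7589 V=9.7589[hold]; j=3 S=171.4382 intr=0.0000 cont=0.0000 V=0.0000[hold]  S*(3)=53.4899
k=2: j=0 S=39.9773 intr=52.3327 cont=48.1867 V=52.3327[EX]; j=1 S=71.5700 intr=20.7400 cont=22.9950 V=22.9950[hold]; j=2 S=128.1294 intr=0.0000 cont=4.5919 V=4.5919[hold]  S*(2)=39.9773
k=1: j=0 S=53.4899 intr=38.8201 cont=35.7667 V=38.8201[EX]; j=1 S=95.7613 intr=0.0000 cont=13.0450 V=13.0450[hold]  S*(1)=53.4899
k=0: j=0 S=71.5700 intr=20.7400 cont=24.5872 V=24.5872[hold]  S*(0)=-

price = 24.5872
boundary = - 53.4899 39.9773 53.4899
tree:
24.5872
38.8201 13.0450
52.3327 22.9950 4.5919
62.4318 38.8201 9.7589 0.0000
69.9796 52.3327 20.7400 0.0000 0.0000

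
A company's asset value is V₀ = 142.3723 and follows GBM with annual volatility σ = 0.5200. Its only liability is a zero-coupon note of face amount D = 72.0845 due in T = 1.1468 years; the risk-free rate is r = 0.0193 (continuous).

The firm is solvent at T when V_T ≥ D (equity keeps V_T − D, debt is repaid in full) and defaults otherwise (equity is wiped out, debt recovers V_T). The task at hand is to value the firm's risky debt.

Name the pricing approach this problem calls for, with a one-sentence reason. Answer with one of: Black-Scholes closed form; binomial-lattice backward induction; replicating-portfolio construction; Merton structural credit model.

framework: Merton structural credit model

Key observation: with the firm-asset dynamics (V₀ = 142.3723) and a single zero-coupon liability of face 72.0845 given, debt value, spread, and default probability all derive from the option view of the balance sheet.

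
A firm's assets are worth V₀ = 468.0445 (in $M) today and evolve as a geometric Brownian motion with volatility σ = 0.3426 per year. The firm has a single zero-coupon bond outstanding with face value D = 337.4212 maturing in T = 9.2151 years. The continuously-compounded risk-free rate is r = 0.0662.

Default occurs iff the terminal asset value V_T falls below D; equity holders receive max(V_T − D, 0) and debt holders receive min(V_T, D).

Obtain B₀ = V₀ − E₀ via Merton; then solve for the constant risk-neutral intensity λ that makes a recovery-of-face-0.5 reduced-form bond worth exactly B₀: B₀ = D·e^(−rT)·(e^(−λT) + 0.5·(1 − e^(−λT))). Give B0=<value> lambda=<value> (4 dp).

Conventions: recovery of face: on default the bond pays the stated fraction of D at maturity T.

B0=155.2183 lambda=0.0397

Work the structural quantities from V₀ = 468.0445 against face 337.4212:
d₁ = [ln(V₀/D) + (r + σ²/2)T] / (σ√T)
   = [ln(468.0445/337.4212) + (0.0662 + 0.5·0.3426²)·9.2151] / (0.3426·√9.2151)
   = [0.327231 + 1.150850] / 1.040010 = 1.421219
d₂ = d₁ − σ√T = 1.421219 − 1.040010 = 0.381209
N(d₁) = 0.922373,  N(d₂) = 0.648476,  e^(−rT) = 0.543329
E₀ = V₀·N(d₁) − D·e^(−rT)·N(d₂)
   = 468.0445·0.922373 − 337.4212·0.543329·0.648476 = 312.826165
B₀ = V₀ − E₀ = 468.0445 − 312.826165 = 155.218335
e^(−λT) = (B₀·e^(rT)/D − 0.5)/(1 − 0.5) = (155.2183·1.840504/337.4212 − 0.5)/0.5 = 0.69331359
λ = −ln(0.69331359)/9.2151 = 0.039747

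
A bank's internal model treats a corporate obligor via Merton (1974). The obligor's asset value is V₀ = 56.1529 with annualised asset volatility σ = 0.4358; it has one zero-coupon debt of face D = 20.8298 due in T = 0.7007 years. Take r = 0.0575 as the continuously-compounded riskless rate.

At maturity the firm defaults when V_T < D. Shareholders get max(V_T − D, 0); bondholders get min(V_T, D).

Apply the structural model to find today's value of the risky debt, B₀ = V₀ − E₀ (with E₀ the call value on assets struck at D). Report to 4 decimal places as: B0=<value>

B0=19.9989

With assets at 56.1529 and a single debt payment of 20.8298 at 0.7007 years:
d₁ = [ln(V₀/D) + (r + σ²/2)T] / (σ√T)
   = [ln(56.1529/20.8298) + (0.0575 + 0.5·0.4358²)·0.7007] / (0.4358·√0.7007)
   = [0.991694 + 0.106829] / 0.364799 = 3.011313
d₂ = d₁ − σ√T = 3.011313 − 0.364799 = 2.646514
N(d₁) = 0.998699,  N(d₂) = 0.995934,  e^(−rT) = 0.960511
E₀ = V₀·N(d₁) − D·e^(−rT)·N(d₂)
   = 56.1529·0.998699 − 20.8298·0.960511·0.995934 = 36.153979
B₀ = V₀ − E₀ = 56.1529 − 36.153979 = 19.998921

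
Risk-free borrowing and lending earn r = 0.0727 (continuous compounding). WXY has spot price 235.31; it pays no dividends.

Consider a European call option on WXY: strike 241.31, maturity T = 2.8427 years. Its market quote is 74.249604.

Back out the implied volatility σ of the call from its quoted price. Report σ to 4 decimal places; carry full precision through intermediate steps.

sigma = 0.3680

At σ = 0.3680 the Black–Scholes value reproduces the quote:
σ√T = 0.368·√2.8427 = 0.620459
d₁ = (ln(S/K) + (r+σ²/2)T) / (σ√T) = (ln(235.31/241.31) + (0.0727+0.368²/2)·2.8427) / 0.620459 = (-0.025179 + 0.399149) / 0.620459 = 0.602732
d₂ = d₁ − σ√T = 0.602732 − 0.620459 = -0.017728
e^{−rT} = 0.813293
N(d₁) = 0.726656,  N(d₂) = 0.492928
V = S·N(d₁) − K·e^{−rT}·N(d₂) = 170.989525 − 96.739922 = 74.249604 (matching the quote); vega is positive throughout, so no other σ reproduces this price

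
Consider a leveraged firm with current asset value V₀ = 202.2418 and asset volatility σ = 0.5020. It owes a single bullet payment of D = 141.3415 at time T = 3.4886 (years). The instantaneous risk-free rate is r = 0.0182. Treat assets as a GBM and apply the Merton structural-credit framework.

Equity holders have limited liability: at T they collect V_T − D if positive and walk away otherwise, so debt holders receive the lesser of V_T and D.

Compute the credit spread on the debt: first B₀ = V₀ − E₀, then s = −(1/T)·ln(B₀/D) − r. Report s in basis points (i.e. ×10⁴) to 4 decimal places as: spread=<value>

Apply the equity-as-call identities (strike 141.3415, horizon 3.4886 years):
d₁ = [ln(V₀/D) + (r + σ²/2)T] / (σ√T)
   = [ln(202.2418/141.3415) + (0.0182 + 0.5·0.5020²)·3.4886] / (0.5020·√3.4886)
   = [0.358285 + 0.503063] / 0.937625 = 0.918649
d₂ = d₁ − σ√T = 0.918649 − 0.937625 = -0.018977
N(d₁) = 0.820860,  N(d₂) = 0.492430,  e^(−rT) = 0.938481
E₀ = V₀·N(d₁) − D·e^(−rT)·N(d₂)
   = 202.2418·0.820860 − 141.3415·0.938481·0.492430 = 100.693250
B₀ = V₀ − E₀ = 202.2418 − 100.693250 = 101.548550
spread = −(1/T)·ln(B₀/D) − r = −(1/3.4886)·ln(101.548550/141.3415) − 0.0182 = 0.07657783
in basis points: 0.07657783 × 10⁴ = 765.7783 bp

spread=765.7783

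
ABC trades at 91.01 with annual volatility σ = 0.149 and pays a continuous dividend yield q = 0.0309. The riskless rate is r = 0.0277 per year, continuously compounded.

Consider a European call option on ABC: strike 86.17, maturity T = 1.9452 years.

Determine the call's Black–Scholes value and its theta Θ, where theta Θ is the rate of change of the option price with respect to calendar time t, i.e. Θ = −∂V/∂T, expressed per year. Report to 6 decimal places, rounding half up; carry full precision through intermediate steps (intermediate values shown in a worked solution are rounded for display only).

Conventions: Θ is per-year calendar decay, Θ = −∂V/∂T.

σ√T = 0.149·√1.9452 = 0.207811
d₁ = (ln(S/K) + (r−q+σ²/2)T) / (σ√T) = (ln(91.01/86.17) + (0.0277−0.0309+0.149²/2)·1.9452) / 0.207811 = (0.054647 + 0.015368) / 0.207811 = 0.336919
d₂ = d₁ − σ√T = 0.336919 − 0.207811 = 0.129108
e^{−rT} = 0.947544
e^{−qT} = 0.941664
N(d₁) = 0.631911,  N(d₂) = 0.551364
Call price V = S·e^{−qT}·N(d₁) − K·e^{−rT}·N(d₂) = 54.155294 − 45.018770 = 9.136525
φ(d₁) = (1/√(2π))·e^{−d₁²/2} = 0.376930
Θ = −S·e^{−qT}·φ(d₁)·σ/(2√T) + q·S·e^{−qT}·N(d₁) − r·K·e^{−rT}·N(d₂) = −1.725520 + 1.673399 − 1.247020 = -1.299142

price = 9.136525
Θ = -1.299142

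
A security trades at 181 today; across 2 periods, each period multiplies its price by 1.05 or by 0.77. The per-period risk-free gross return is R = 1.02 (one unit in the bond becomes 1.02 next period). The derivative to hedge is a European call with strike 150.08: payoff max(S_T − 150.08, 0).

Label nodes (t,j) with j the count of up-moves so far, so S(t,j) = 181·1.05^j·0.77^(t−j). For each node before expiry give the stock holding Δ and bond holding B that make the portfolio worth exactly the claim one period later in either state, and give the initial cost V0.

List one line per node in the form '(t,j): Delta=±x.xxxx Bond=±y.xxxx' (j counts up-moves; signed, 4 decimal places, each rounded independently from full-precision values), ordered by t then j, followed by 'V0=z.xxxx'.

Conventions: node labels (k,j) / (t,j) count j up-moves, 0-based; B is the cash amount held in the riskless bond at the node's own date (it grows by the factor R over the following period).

No-arbitrage ⇒ martingale measure with p* = (R−d)/(u−d) = 0.8929.
Payoffs at expiry: V(2,0)=0.0000, V(2,1)=0.0000, V(2,2)=49.4725
Node (1,0) S=139.3700: V=(p*·0.0000+(1−p*)·0.0000)/1.02=0.0000; Δ=(0.0000−0.0000)/(146.3385−107.3149)=0.0000; B=V−Δ·S=0.0000
Node (1,1) S=190.0500: V=(p*·49.4725+(1−p*)·0.0000)/1.02=43.3058; Δ=(49.4725−0.0000)/(199.5525−146.3385)=0.9297; B=V−Δ·S=-133.3817
Node (0,0) S=181.0000: V=(p*·43.3058+(1−p*)·0.0000)/1.02=37.9077; Δ=(43.3058−0.0000)/(190.0500−139.3700)=0.8545; B=V−Δ·S=-116.7557
As a check, the time-0 holding Δ(0,0)·S0 + B(0,0) comes to 37.9077 — exactly V0.

(0,0): Delta=0.8545 Bond=-116.7557
(1,0): Delta=0.0000 Bond=0.0000
(1,1): Delta=0.9297 Bond=-133.3817
V0=37.9077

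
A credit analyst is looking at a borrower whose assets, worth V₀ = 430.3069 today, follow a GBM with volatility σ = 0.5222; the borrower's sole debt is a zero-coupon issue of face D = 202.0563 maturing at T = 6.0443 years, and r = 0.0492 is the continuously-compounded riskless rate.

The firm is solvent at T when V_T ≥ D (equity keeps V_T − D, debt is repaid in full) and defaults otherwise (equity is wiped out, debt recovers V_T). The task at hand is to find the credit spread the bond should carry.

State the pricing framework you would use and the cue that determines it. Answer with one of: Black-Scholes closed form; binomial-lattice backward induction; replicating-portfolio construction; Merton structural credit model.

Key observation: a levered firm with one bullet debt due at 6.0443 years is the canonical structural-credit setup: equity is a call on the firm's assets struck at the face value.

framework: Merton structural credit model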